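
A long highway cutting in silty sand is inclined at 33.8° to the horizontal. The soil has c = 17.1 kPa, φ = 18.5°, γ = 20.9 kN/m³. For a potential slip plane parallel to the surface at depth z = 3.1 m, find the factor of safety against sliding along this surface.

For an infinite slope with a slip plane parallel to the surface (no pore pressure): FS = [c + γz cos²β tanφ] / [γz sinβ cosβ].
γz = 20.9·3.1 = 64.79 kN/m²
Numerator = 17.1 + 64.79·cos²33.8°·tan18.5° = 17.1 + 64.79·0.6905·0.3346 = 32.070 kPa
Denominator = 64.79·sin33.8°·cos33.8° = 64.79·0.5563·0.8310 = 29.951 kPa
FS = 32.070 / 29.951 = 1.071

FS = 1.07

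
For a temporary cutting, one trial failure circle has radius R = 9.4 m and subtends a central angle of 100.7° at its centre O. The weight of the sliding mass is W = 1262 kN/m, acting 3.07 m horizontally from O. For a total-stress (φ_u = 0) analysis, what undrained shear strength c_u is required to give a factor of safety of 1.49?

FS = c_u·L_a·R / (W·d), so c_u = FS·W·d / (L_a·R).
Arc length L_a = R·θ = 9.4·(100.7°·π/180) = 9.4·1.7575 = 16.52 m
c_u = 1.49·1262·3.07 / (16.52·9.4) = 5772.8 / 155.30 = 37.17 kPa

c_u = 37.2 kPa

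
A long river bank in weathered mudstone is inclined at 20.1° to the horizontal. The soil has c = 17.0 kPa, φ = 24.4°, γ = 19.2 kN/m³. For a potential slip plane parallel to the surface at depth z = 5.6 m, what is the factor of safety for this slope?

For an infinite slope with a slip plane parallel to the surface (no pore pressure): FS = [c + γz cos²β tanφ] / [γz sinβ cosβ].
γz = 19.2·5.6 = 107.52 kN/m²
Numerator = 17.0 + 107.52·cos²20.1°·tan24.4° = 17.0 + 107.52·0.8819·0.4536 = 60.013 kPa
Denominator = 107.52·sin20.1°·cos20.1° = 107.52·0.3437·0.9391 = 34.700 kPa
FS = 60.013 / 34.700 = 1.729

FS = 1.73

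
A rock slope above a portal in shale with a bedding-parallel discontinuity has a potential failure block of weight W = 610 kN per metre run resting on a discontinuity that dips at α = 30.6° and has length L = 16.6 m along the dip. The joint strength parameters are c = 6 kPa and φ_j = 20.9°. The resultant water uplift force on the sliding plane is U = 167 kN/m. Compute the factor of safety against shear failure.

FS = 0.76

Resolving the block weight along and normal to the plane and applying the Mohr–Coulomb strength on the joint:
N' = W cosα − U = 610·cos30.6° − 167 = 358.1 kN/m
Driving force T = W sinα = 610·sin30.6° = 310.5 kN/m
Resisting force R = c·L + N'·tanφ_j = 6·16.6 + 358.1·tan20.9° = 99.6 + 136.7 = 236.3 kN/m
FS = R / T = 236.3 / 310.5 = 0.761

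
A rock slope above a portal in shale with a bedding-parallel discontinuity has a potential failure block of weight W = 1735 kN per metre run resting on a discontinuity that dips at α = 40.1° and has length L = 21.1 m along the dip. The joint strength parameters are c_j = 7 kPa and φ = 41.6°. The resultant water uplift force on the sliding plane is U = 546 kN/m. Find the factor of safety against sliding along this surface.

FS = 0.75

Resolving the block weight along and normal to the plane and applying the Mohr–Coulomb strength on the joint:
N' = W cosα − U = 1735·cos40.1° − 546 = 781.1 kN/m
Driving force T = W sinα = 1735·sin40.1° = 1117.6 kN/m
Resisting force R = c_j·L + N'·tanφ = 7·21.1 + 781.1·tan41.6° = 147.7 + 693.5 = 841.2 kN/m
FS = R / T = 841.2 / 1117.6 = 0.753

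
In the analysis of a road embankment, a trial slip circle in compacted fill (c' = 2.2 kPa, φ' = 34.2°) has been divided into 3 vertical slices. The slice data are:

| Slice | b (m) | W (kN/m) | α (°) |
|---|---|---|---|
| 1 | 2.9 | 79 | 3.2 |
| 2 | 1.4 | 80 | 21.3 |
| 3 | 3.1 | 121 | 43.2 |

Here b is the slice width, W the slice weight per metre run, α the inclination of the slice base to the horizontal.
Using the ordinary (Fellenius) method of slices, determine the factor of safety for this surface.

FS = 1.58

Ordinary method of slices: FS = Σ[c'·Δl_i + (W_i cosα_i)·tanφ'] / Σ W_i sinα_i, with Δl_i = b_i / cosα_i.
Slice 1: Δl = 2.9/cos3.2° = 2.905 m; N'_1 = 79·cos3.2° = 78.9; c'Δl = 6.39; W sinα = 4.4
Slice 2: Δl = 1.4/cos21.3° = 1.503 m; N'_2 = 80·cos21.3° = 74.5; c'Δl = 3.31; W sinα = 29.1
Slice 3: Δl = 3.1/cos43.2° = 4.253 m; N'_3 = 121·cos43.2° = 88.2; c'Δl = 9.36; W sinα = 82.8
Σc'Δl = 19.1 kN/m; ΣN' = 241.6 kN/m; ΣW sinα = 116.3 kN/m
Resisting = 19.1 + 241.6·tan34.2° = 19.1 + 164.2 = 183.3 kN/m
FS = 183.3 / 116.3 = 1.576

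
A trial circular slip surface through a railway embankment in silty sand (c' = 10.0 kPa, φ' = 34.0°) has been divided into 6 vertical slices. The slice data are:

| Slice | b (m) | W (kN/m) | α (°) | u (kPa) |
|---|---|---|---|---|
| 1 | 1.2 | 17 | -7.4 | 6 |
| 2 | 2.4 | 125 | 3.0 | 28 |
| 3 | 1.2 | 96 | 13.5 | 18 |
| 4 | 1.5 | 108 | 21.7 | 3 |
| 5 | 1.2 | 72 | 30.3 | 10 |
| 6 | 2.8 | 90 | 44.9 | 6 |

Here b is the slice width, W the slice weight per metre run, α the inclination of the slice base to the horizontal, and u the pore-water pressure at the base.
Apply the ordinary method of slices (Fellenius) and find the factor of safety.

Ordinary method of slices: FS = Σ[c'·Δl_i + (W_i cosα_i − u_i·Δl_i)·tanφ'] / Σ W_i sinα_i, with Δl_i = b_i / cosα_i.
Slice 1: Δl = 1.2/cos(-7.4°) = 1.210 m; N'_1 = 17·cos(-7.4°) − 6·1.210 = 9.6; c'Δl = 12.10; W sinα = -2.2
Slice 2: Δl = 2.4/cos3.0° = 2.403 m; N'_2 = 125·cos3.0° − 28·2.403 = 57.5; c'Δl = 24.03; W sinα = 6.5
Slice 3: Δl = 1.2/cos13.5° = 1.234 m; N'_3 = 96·cos13.5° − 18·1.234 = 71.1; c'Δl = 12.34; W sinα = 22.4
Slice 4: Δl = 1.5/cos21.7° = 1.614 m; N'_4 = 108·cos21.7° − 3·1.614 = 95.5; c'Δl = 16.14; W sinα = 39.9
Slice 5: Δl = 1.2/cos30.3° = 1.390 m; N'_5 = 72·cos30.3° − 10·1.390 = 48.3; c'Δl = 13.90; W sinα = 36.3
Slice 6: Δl = 2.8/cos44.9° = 3.953 m; N'_6 = 90·cos44.9° − 6·3.953 = 40.0; c'Δl = 39.53; W sinα = 63.5
Σc'Δl = 118.0 kN/m; ΣN' = 322.1 kN/m; ΣW sinα = 166.6 kN/m
Resisting = 118.0 + 322.1·tan34.0° = 118.0 + 217.2 = 335.3 kN/m
FS = 335.3 / 166.6 = 2.013

FS = 2.01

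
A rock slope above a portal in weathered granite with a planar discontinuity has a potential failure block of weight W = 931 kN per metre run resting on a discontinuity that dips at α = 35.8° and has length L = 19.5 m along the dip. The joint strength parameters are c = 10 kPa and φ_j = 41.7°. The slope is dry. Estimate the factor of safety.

Resolving the block weight along and normal to the plane and applying the Mohr–Coulomb strength on the joint:
N' = W cosα = 931·cos35.8° = 755.1 kN/m
Driving force T = W sinα = 931·sin35.8° = 544.6 kN/m
Resisting force R = c·L + N'·tanφ_j = 10·19.5 + 755.1·tan41.7° = 195.0 + 672.8 = 867.8 kN/m
FS = R / T = 867.8 / 544.6 = 1.593

FS = 1.59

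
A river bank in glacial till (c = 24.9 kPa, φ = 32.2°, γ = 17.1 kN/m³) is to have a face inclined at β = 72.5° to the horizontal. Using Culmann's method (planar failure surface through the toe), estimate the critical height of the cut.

Culmann's analysis gives the critical failure plane at α_cr = (β + φ)/2 = (72.5 + 32.2)/2 = 52.4°, and the critical height
H_c = (4c/γ) · sinβ cosφ / [1 − cos(β − φ)]
    = (4·24.9/17.1) · sin72.5°·cos32.2° / [1 − cos(40.3°)]
    = 5.825 · 0.9537·0.8462 / [1 − 0.7627]
    = 5.825 · 0.8070 / 0.2373
    = 19.81 m

H_c = 19.81 m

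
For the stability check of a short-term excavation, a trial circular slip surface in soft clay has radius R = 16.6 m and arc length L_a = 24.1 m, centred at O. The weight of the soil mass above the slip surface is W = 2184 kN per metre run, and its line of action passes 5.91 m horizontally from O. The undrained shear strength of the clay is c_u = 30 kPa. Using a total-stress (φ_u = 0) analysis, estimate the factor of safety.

FS = 0.93

Taking moments about the centre O, the resisting moment is provided by the undrained shear strength acting along the arc:
M_R = c_u·L_a·R = 30·24.10·16.6 = 12001.8 kN·m/m
M_D = W·d = 2184·5.91 = 12907.4 kN·m/m
FS = M_R / M_D = 12001.8 / 12907.4 = 0.930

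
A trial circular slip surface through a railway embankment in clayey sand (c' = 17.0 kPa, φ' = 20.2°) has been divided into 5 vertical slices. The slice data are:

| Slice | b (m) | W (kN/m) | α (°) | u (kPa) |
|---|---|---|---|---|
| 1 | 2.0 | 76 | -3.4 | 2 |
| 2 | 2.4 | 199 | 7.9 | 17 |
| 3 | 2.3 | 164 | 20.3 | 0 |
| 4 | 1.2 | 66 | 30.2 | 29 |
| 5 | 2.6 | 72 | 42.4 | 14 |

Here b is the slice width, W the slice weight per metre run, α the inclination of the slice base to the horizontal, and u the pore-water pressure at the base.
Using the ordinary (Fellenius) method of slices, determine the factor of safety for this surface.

FS = 2.16

Ordinary method of slices: FS = Σ[c'·Δl_i + (W_i cosα_i − u_i·Δl_i)·tanφ'] / Σ W_i sinα_i, with Δl_i = b_i / cosα_i.
Slice 1: Δl = 2.0/cos(-3.4°) = 2.004 m; N'_1 = 76·cos(-3.4°) − 2·2.004 = 71.9; c'Δl = 34.06; W sinα = -4.5
Slice 2: Δl = 2.4/cos7.9° = 2.423 m; N'_2 = 199·cos7.9° − 17·2.423 = 155.9; c'Δl = 41.19; W sinα = 27.4
Slice 3: Δl = 2.3/cos20.3° = 2.452 m; N'_3 = 164·cos20.3° − 0·2.452 = 153.8; c'Δl = 41.69; W sinα = 56.9
Slice 4: Δl = 1.2/cos30.2° = 1.388 m; N'_4 = 66·cos30.2° − 29·1.388 = 16.8; c'Δl = 23.60; W sinα = 33.2
Slice 5: Δl = 2.6/cos42.4° = 3.521 m; N'_5 = 72·cos42.4° − 14·3.521 = 3.9; c'Δl = 59.85; W sinα = 48.5
Σc'Δl = 200.4 kN/m; ΣN' = 402.2 kN/m; ΣW sinα = 161.5 kN/m
Resisting = 200.4 + 402.2·tan20.2° = 200.4 + 148.0 = 348.4 kN/m
FS = 348.4 / 161.5 = 2.157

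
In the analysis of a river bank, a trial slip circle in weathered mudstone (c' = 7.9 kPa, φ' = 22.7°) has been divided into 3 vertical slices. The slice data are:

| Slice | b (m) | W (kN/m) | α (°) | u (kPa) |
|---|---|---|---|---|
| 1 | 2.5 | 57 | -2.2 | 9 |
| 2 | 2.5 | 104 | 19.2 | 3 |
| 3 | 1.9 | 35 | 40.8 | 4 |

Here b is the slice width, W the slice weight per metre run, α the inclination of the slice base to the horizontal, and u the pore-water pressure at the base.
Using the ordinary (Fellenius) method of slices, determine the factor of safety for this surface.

Ordinary method of slices: FS = Σ[c'·Δl_i + (W_i cosα_i − u_i·Δl_i)·tanφ'] / Σ W_i sinα_i, with Δl_i = b_i / cosα_i.
Slice 1: Δl = 2.5/cos(-2.2°) = 2.502 m; N'_1 = 57·cos(-2.2°) − 9·2.502 = 34.4; c'Δl = 19.76; W sinα = -2.2
Slice 2: Δl = 2.5/cos19.2° = 2.647 m; N'_2 = 104·cos19.2° − 3·2.647 = 90.3; c'Δl = 20.91; W sinα = 34.2
Slice 3: Δl = 1.9/cos40.8° = 2.510 m; N'_3 = 35·cos40.8° − 4·2.510 = 16.5; c'Δl = 19.83; W sinα = 22.9
Σc'Δl = 60.5 kN/m; ΣN' = 141.2 kN/m; ΣW sinα = 54.9 kN/m
Resisting = 60.5 + 141.2·tan22.7° = 60.5 + 59.1 = 119.6 kN/m
FS = 119.6 / 54.9 = 2.178

FS = 2.18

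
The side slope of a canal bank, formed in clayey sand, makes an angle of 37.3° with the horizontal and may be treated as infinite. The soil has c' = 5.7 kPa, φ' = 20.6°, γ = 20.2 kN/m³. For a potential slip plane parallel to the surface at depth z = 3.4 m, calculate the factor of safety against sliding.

For an infinite slope with a slip plane parallel to the surface (no pore pressure): FS = [c' + γz cos²β tanφ'] / [γz sinβ cosβ].
γz = 20.2·3.4 = 68.68 kN/m²
Numerator = 5.7 + 68.68·cos²37.3°·tan20.6° = 5.7 + 68.68·0.6328·0.3759 = 22.035 kPa
Denominator = 68.68·sin37.3°·cos37.3° = 68.68·0.6060·0.7955 = 33.107 kPa
FS = 22.035 / 33.107 = 0.666

FS = 0.67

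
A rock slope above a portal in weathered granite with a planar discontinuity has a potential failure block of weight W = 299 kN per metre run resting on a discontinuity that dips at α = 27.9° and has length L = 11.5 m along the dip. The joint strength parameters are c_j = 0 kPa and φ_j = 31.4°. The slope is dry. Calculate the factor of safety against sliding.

FS = 1.15

Resolving the block weight along and normal to the plane and applying the Mohr–Coulomb strength on the joint:
N' = W cosα = 299·cos27.9° = 264.2 kN/m
Driving force T = W sinα = 299·sin27.9° = 139.9 kN/m
Resisting force R = c_j·L + N'·tanφ_j = 0·11.5 + 264.2·tan31.4° = 0.0 + 161.3 = 161.3 kN/m
FS = R / T = 161.3 / 139.9 = 1.153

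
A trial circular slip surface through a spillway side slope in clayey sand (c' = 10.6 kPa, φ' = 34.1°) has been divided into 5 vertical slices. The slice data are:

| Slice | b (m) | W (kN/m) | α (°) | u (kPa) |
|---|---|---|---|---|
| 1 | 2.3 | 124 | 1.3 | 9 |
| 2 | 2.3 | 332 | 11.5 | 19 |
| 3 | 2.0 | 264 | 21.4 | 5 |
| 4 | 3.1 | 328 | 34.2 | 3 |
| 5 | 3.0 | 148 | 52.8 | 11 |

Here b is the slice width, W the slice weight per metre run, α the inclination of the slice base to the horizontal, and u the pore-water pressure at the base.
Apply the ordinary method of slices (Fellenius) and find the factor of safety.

FS = 1.67

Ordinary method of slices: FS = Σ[c'·Δl_i + (W_i cosα_i − u_i·Δl_i)·tanφ'] / Σ W_i sinα_i, with Δl_i = b_i / cosα_i.
Slice 1: Δl = 2.3/cos1.3° = 2.301 m; N'_1 = 124·cos1.3° − 9·2.301 = 103.3; c'Δl = 24.39; W sinα = 2.8
Slice 2: Δl = 2.3/cos11.5° = 2.347 m; N'_2 = 332·cos11.5° − 19·2.347 = 280.7; c'Δl = 24.88; W sinα = 66.2
Slice 3: Δl = 2.0/cos21.4° = 2.148 m; N'_3 = 264·cos21.4° − 5·2.148 = 235.1; c'Δl = 22.77; W sinα = 96.3
Slice 4: Δl = 3.1/cos34.2° = 3.748 m; N'_4 = 328·cos34.2° − 3·3.748 = 260.0; c'Δl = 39.73; W sinα = 184.4
Slice 5: Δl = 3.0/cos52.8° = 4.962 m; N'_5 = 148·cos52.8° − 11·4.962 = 34.9; c'Δl = 52.60; W sinα = 117.9
Σc'Δl = 164.4 kN/m; ΣN' = 914.0 kN/m; ΣW sinα = 467.6 kN/m
Resisting = 164.4 + 914.0·tan34.1° = 164.4 + 618.8 = 783.2 kN/m
FS = 783.2 / 467.6 = 1.675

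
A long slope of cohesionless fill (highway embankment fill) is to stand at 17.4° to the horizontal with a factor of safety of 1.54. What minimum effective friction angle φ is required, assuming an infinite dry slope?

FS = tanφ/tanβ ⇒ tanφ = FS · tanβ = 1.54 · tan17.4° = 0.4826
φ = arctan(0.4826) = 25.76°

φ = 25.8°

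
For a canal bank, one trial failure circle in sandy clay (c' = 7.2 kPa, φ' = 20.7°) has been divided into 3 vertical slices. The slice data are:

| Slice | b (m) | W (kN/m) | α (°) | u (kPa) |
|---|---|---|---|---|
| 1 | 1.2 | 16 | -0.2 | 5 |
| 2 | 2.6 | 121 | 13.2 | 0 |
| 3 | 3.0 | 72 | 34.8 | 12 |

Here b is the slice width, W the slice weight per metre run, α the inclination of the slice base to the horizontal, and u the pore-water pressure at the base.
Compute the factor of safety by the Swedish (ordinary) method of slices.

Ordinary method of slices: FS = Σ[c'·Δl_i + (W_i cosα_i − u_i·Δl_i)·tanφ'] / Σ W_i sinα_i, with Δl_i = b_i / cosα_i.
Slice 1: Δl = 1.2/cos(-0.2°) = 1.200 m; N'_1 = 16·cos(-0.2°) − 5·1.200 = 10.0; c'Δl = 8.64; W sinα = -0.1
Slice 2: Δl = 2.6/cos13.2° = 2.671 m; N'_2 = 121·cos13.2° − 0·2.671 = 117.8; c'Δl = 19.23; W sinα = 27.6
Slice 3: Δl = 3.0/cos34.8° = 3.653 m; N'_3 = 72·cos34.8° − 12·3.653 = 15.3; c'Δl = 26.30; W sinα = 41.1
Σc'Δl = 54.2 kN/m; ΣN' = 143.1 kN/m; ΣW sinα = 68.7 kN/m
Resisting = 54.2 + 143.1·tan20.7° = 54.2 + 54.1 = 108.2 kN/m
FS = 108.2 / 68.7 = 1.576

FS = 1.58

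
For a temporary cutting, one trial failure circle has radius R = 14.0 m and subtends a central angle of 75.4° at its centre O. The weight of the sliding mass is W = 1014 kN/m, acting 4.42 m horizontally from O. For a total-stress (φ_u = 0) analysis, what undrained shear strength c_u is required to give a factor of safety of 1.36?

c_u = 23.6 kPa

FS = c_u·L_a·R / (W·d), so c_u = FS·W·d / (L_a·R).
Arc length L_a = R·θ = 14.0·(75.4°·π/180) = 14.0·1.3160 = 18.42 m
c_u = 1.36·1014·4.42 / (18.42·14.0) = 6095.4 / 257.93 = 23.63 kPa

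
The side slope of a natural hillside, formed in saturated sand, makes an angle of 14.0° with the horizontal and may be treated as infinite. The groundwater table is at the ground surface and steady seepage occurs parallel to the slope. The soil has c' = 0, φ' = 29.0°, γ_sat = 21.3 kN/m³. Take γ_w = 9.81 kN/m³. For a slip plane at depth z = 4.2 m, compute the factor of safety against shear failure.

With seepage parallel to the slope and the water table at the surface, the effective normal stress on the slip plane uses the buoyant unit weight γ' = γ_sat − γ_w while the driving shear stress uses γ_sat:
FS = [c' + γ' z cos²β tanφ'] / [γ_sat z sinβ cosβ]
(For c' = 0 this reduces to FS = (γ'/γ_sat)·tanφ'/tanβ.)
γ' = 21.3 − 9.81 = 11.49 kN/m³
Numerator = 0.0 + 11.49·4.2·cos²14.0°·tan29.0° = 0.0 + 11.49·4.2·0.9415·0.5543 = 25.184 kPa
Denominator = 21.3·4.2·sin14.0°·cos14.0° = 21.3·4.2·0.2419·0.9703 = 20.999 kPa
FS = 25.184 / 20.999 = 1.199

FS = 1.20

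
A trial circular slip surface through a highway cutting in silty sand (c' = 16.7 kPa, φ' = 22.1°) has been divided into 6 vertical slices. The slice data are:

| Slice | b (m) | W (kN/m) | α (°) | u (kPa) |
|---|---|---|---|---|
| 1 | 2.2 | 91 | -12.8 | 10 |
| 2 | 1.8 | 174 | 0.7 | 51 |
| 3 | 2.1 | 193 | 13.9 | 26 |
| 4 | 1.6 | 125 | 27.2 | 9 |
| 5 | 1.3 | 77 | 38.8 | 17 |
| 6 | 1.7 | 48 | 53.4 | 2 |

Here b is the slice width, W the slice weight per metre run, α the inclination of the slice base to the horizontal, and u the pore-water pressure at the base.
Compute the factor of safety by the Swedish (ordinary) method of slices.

FS = 2.23

Ordinary method of slices: FS = Σ[c'·Δl_i + (W_i cosα_i − u_i·Δl_i)·tanφ'] / Σ W_i sinα_i, with Δl_i = b_i / cosα_i.
Slice 1: Δl = 2.2/cos(-12.8°) = 2.256 m; N'_1 = 91·cos(-12.8°) − 10·2.256 = 66.2; c'Δl = 37.68; W sinα = -20.2
Slice 2: Δl = 1.8/cos0.7° = 1.800 m; N'_2 = 174·cos0.7° − 51·1.800 = 82.2; c'Δl = 30.06; W sinα = 2.1
Slice 3: Δl = 2.1/cos13.9° = 2.163 m; N'_3 = 193·cos13.9° − 26·2.163 = 131.1; c'Δl = 36.13; W sinα = 46.4
Slice 4: Δl = 1.6/cos27.2° = 1.799 m; N'_4 = 125·cos27.2° − 9·1.799 = 95.0; c'Δl = 30.04; W sinα = 57.1
Slice 5: Δl = 1.3/cos38.8° = 1.668 m; N'_5 = 77·cos38.8° − 17·1.668 = 31.7; c'Δl = 27.86; W sinα = 48.2
Slice 6: Δl = 1.7/cos53.4° = 2.851 m; N'_6 = 48·cos53.4° − 2·2.851 = 22.9; c'Δl = 47.62; W sinα = 38.5
Σc'Δl = 209.4 kN/m; ΣN' = 429.0 kN/m; ΣW sinα = 172.2 kN/m
Resisting = 209.4 + 429.0·tan22.1° = 209.4 + 174.2 = 383.6 kN/m
FS = 383.6 / 172.2 = 2.227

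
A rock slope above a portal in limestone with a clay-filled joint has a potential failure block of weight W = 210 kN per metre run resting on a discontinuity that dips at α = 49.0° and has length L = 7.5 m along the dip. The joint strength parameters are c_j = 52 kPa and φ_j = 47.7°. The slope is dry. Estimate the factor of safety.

Resolving the block weight along and normal to the plane and applying the Mohr–Coulomb strength on the joint:
N' = W cosα = 210·cos49.0° = 137.8 kN/m
Driving force T = W sinα = 210·sin49.0° = 158.5 kN/m
Resisting force R = c_j·L + N'·tanφ_j = 52·7.5 + 137.8·tan47.7° = 390.0 + 151.4 = 541.4 kN/m
FS = R / T = 541.4 / 158.5 = 3.416

FS = 3.42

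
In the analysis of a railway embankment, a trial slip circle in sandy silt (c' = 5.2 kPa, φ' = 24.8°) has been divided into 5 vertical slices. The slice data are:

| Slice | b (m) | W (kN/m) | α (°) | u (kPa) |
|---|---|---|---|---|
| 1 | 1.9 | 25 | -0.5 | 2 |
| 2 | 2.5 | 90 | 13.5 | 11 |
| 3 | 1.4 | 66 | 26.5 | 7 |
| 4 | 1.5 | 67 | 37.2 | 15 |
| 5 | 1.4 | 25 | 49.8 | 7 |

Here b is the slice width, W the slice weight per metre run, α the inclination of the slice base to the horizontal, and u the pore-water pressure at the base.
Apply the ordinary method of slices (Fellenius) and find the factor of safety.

FS = 1.13

Ordinary method of slices: FS = Σ[c'·Δl_i + (W_i cosα_i − u_i·Δl_i)·tanφ'] / Σ W_i sinα_i, with Δl_i = b_i / cosα_i.
Slice 1: Δl = 1.9/cos(-0.5°) = 1.900 m; N'_1 = 25·cos(-0.5°) − 2·1.900 = 21.2; c'Δl = 9.88; W sinα = -0.2
Slice 2: Δl = 2.5/cos13.5° = 2.571 m; N'_2 = 90·cos13.5° − 11·2.571 = 59.2; c'Δl = 13.37; W sinα = 21.0
Slice 3: Δl = 1.4/cos26.5° = 1.564 m; N'_3 = 66·cos26.5° − 7·1.564 = 48.1; c'Δl = 8.13; W sinα = 29.4
Slice 4: Δl = 1.5/cos37.2° = 1.883 m; N'_4 = 67·cos37.2° − 15·1.883 = 25.1; c'Δl = 9.79; W sinα = 40.5
Slice 5: Δl = 1.4/cos49.8° = 2.169 m; N'_5 = 25·cos49.8° − 7·2.169 = 1.0; c'Δl = 11.28; W sinα = 19.1
Σc'Δl = 52.5 kN/m; ΣN' = 154.6 kN/m; ΣW sinα = 109.8 kN/m
Resisting = 52.5 + 154.6·tan24.8° = 52.5 + 71.4 = 123.9 kN/m
FS = 123.9 / 109.8 = 1.128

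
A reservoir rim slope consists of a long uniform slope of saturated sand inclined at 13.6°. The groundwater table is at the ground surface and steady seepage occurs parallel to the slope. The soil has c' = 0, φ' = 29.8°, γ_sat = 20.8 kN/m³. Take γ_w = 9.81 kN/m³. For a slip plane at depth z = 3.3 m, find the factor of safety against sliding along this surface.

FS = 1.25

With seepage parallel to the slope and the water table at the surface, the effective normal stress on the slip plane uses the buoyant unit weight γ' = γ_sat − γ_w while the driving shear stress uses γ_sat:
FS = [c' + γ' z cos²β tanφ'] / [γ_sat z sinβ cosβ]
(For c' = 0 this reduces to FS = (γ'/γ_sat)·tanφ'/tanβ.)
γ' = 20.8 − 9.81 = 10.99 kN/m³
Numerator = 0.0 + 10.99·3.3·cos²13.6°·tan29.8° = 0.0 + 10.99·3.3·0.9447·0.5727 = 19.622 kPa
Denominator = 20.8·3.3·sin13.6°·cos13.6° = 20.8·3.3·0.2351·0.9720 = 15.688 kPa
FS = 19.622 / 15.688 = 1.251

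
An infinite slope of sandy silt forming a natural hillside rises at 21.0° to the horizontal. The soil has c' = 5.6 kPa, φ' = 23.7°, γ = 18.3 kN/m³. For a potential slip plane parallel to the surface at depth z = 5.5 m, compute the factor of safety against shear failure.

For an infinite slope with a slip plane parallel to the surface (no pore pressure): FS = [c' + γz cos²β tanφ'] / [γz sinβ cosβ].
γz = 18.3·5.5 = 100.65 kN/m²
Numerator = 5.6 + 100.65·cos²21.0°·tan23.7° = 5.6 + 100.65·0.8716·0.4390 = 44.108 kPa
Denominator = 100.65·sin21.0°·cos21.0° = 100.65·0.3584·0.9336 = 33.674 kPa
FS = 44.108 / 33.674 = 1.310

FS = 1.31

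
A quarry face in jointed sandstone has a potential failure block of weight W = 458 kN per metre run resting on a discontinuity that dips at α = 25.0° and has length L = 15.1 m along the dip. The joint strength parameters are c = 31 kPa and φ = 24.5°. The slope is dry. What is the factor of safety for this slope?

Resolving the block weight along and normal to the plane and applying the Mohr–Coulomb strength on the joint:
N' = W cosα = 458·cos25.0° = 415.1 kN/m
Driving force T = W sinα = 458·sin25.0° = 193.6 kN/m
Resisting force R = c·L + N'·tanφ = 31·15.1 + 415.1·tan24.5° = 468.1 + 189.2 = 657.3 kN/m
FS = R / T = 657.3 / 193.6 = 3.396

FS = 3.40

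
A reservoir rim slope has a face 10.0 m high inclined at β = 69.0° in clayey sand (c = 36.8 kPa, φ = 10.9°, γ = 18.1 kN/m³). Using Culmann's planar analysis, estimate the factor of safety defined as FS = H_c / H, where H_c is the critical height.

FS = 1.58

H_c = (4c/γ) · sinβ cosφ / [1 − cos(β − φ)]
    = (4·36.8/18.1) · sin69.0°·cos10.9° / [1 − cos58.1°]
    = 8.133 · 0.9167 / 0.4716 = 15.81 m
FS = H_c / H = 15.81 / 10.0 = 1.581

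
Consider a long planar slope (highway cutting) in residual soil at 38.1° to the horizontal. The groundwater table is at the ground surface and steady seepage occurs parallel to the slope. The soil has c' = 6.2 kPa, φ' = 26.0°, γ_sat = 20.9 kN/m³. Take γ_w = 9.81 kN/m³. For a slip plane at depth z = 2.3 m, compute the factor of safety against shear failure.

With seepage parallel to the slope and the water table at the surface, the effective normal stress on the slip plane uses the buoyant unit weight γ' = γ_sat − γ_w while the driving shear stress uses γ_sat:
FS = [c' + γ' z cos²β tanφ'] / [γ_sat z sinβ cosβ]
γ' = 20.9 − 9.81 = 11.09 kN/m³
Numerator = 6.2 + 11.09·2.3·cos²38.1°·tan26.0° = 6.2 + 11.09·2.3·0.6193·0.4877 = 13.904 kPa
Denominator = 20.9·2.3·sin38.1°·cos38.1° = 20.9·2.3·0.6170·0.7869 = 23.341 kPa
FS = 13.904 / 23.341 = 0.596

FS = 0.60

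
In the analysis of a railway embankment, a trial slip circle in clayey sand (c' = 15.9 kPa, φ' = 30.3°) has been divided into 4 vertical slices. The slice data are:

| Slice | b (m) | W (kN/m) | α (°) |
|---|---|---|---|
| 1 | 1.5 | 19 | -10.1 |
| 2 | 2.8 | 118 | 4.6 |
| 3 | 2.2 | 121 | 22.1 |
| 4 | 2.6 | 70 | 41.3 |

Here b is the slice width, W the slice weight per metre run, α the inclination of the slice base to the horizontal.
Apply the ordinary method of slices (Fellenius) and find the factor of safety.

Ordinary method of slices: FS = Σ[c'·Δl_i + (W_i cosα_i)·tanφ'] / Σ W_i sinα_i, with Δl_i = b_i / cosα_i.
Slice 1: Δl = 1.5/cos(-10.1°) = 1.524 m; N'_1 = 19·cos(-10.1°) = 18.7; c'Δl = 24.23; W sinα = -3.3
Slice 2: Δl = 2.8/cos4.6° = 2.809 m; N'_2 = 118·cos4.6° = 117.6; c'Δl = 44.66; W sinα = 9.5
Slice 3: Δl = 2.2/cos22.1° = 2.374 m; N'_3 = 121·cos22.1° = 112.1; c'Δl = 37.75; W sinα = 45.5
Slice 4: Δl = 2.6/cos41.3° = 3.461 m; N'_4 = 70·cos41.3° = 52.6; c'Δl = 55.03; W sinα = 46.2
Σc'Δl = 161.7 kN/m; ΣN' = 301.0 kN/m; ΣW sinα = 97.9 kN/m
Resisting = 161.7 + 301.0·tan30.3° = 161.7 + 175.9 = 337.6 kN/m
FS = 337.6 / 97.9 = 3.450

FS = 3.45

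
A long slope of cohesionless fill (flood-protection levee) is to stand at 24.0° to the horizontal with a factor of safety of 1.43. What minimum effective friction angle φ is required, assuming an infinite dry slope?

φ = 32.5°

FS = tanφ/tanβ ⇒ tanφ = FS · tanβ = 1.43 · tan24.0° = 0.6367
φ = arctan(0.6367) = 32.48°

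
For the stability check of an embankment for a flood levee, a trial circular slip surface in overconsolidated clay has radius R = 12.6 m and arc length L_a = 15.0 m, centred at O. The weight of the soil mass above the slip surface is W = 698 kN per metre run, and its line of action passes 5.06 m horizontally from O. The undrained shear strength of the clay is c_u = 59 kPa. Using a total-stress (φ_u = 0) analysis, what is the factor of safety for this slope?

FS = 3.16

Taking moments about the centre O, the resisting moment is provided by the undrained shear strength acting along the arc:
M_R = c_u·L_a·R = 59·15.00·12.6 = 11151.0 kN·m/m
M_D = W·d = 698·5.06 = 3531.9 kN·m/m
FS = M_R / M_D = 11151.0 / 3531.9 = 3.157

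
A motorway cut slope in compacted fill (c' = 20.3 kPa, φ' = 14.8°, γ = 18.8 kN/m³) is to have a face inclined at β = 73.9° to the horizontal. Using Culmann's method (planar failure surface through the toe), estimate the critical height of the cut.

Culmann's analysis gives the critical failure plane at α_cr = (β + φ')/2 = (73.9 + 14.8)/2 = 44.4°, and the critical height
H_c = (4c'/γ) · sinβ cosφ' / [1 − cos(β − φ')]
    = (4·20.3/18.8) · sin73.9°·cos14.8° / [1 − cos(59.1°)]
    = 4.319 · 0.9608·0.9668 / [1 − 0.5135]
    = 4.319 · 0.9289 / 0.4865
    = 8.25 m

H_c = 8.25 m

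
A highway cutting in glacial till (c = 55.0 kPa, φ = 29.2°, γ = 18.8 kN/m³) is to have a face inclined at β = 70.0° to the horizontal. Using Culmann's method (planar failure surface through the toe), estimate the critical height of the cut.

H_c = 39.50 m

Culmann's analysis gives the critical failure plane at α_cr = (β + φ)/2 = (70.0 + 29.2)/2 = 49.6°, and the critical height
H_c = (4c/γ) · sinβ cosφ / [1 − cos(β − φ)]
    = (4·55.0/18.8) · sin70.0°·cos29.2° / [1 − cos(40.8°)]
    = 11.702 · 0.9397·0.8729 / [1 − 0.7570]
    = 11.702 · 0.8203 / 0.2430
    = 39.50 m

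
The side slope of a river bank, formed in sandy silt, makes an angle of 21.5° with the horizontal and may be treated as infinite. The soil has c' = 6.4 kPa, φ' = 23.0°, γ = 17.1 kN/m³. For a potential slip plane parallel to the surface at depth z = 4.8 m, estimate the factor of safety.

FS = 1.31

For an infinite slope with a slip plane parallel to the surface (no pore pressure): FS = [c' + γz cos²β tanφ'] / [γz sinβ cosβ].
γz = 17.1·4.8 = 82.08 kN/m²
Numerator = 6.4 + 82.08·cos²21.5°·tan23.0° = 6.4 + 82.08·0.8657·0.4245 = 36.561 kPa
Denominator = 82.08·sin21.5°·cos21.5° = 82.08·0.3665·0.9304 = 27.989 kPa
FS = 36.561 / 27.989 = 1.306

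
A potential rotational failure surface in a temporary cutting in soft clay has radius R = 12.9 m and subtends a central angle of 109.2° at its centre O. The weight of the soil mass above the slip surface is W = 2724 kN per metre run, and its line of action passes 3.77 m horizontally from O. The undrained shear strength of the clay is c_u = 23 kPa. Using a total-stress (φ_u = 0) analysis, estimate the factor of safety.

FS = 0.71

Taking moments about the centre O, the resisting moment is provided by the undrained shear strength acting along the arc:
Arc length L_a = R·θ = 12.9·(109.2°·π/180) = 12.9·1.9059 = 24.59 m
M_R = c_u·L_a·R = 23·24.59·12.9 = 7294.7 kN·m/m
M_D = W·d = 2724·3.77 = 10269.5 kN·m/m
FS = M_R / M_D = 7294.7 / 10269.5 = 0.710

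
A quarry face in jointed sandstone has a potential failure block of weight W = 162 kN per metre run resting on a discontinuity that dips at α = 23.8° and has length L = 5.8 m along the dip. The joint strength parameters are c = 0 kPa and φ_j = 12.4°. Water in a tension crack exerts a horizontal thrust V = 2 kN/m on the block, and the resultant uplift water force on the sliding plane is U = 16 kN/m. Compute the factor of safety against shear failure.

Resolving the block weight along and normal to the plane and applying the Mohr–Coulomb strength on the joint:
N' = W cosα − U − V sinα = 162·cos23.8° − 16 − 2·sin23.8° = 131.4 kN/m
Driving force T = W sinα + V cosα = 162·sin23.8° + 2·cos23.8° = 67.2 kN/m
Resisting force R = c·L + N'·tanφ_j = 0·5.8 + 131.4·tan12.4° = 0.0 + 28.9 = 28.9 kN/m
FS = R / T = 28.9 / 67.2 = 0.430

FS = 0.43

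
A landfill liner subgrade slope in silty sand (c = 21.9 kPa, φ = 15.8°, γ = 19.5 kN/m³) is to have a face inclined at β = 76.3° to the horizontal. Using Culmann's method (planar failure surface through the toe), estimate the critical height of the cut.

H_c = 8.27 m

Culmann's analysis gives the critical failure plane at α_cr = (β + φ)/2 = (76.3 + 15.8)/2 = 46.0°, and the critical height
H_c = (4c/γ) · sinβ cosφ / [1 − cos(β − φ)]
    = (4·21.9/19.5) · sin76.3°·cos15.8° / [1 − cos(60.5°)]
    = 4.492 · 0.9715·0.9622 / [1 − 0.4924]
    = 4.492 · 0.9348 / 0.5076
    = 8.27 m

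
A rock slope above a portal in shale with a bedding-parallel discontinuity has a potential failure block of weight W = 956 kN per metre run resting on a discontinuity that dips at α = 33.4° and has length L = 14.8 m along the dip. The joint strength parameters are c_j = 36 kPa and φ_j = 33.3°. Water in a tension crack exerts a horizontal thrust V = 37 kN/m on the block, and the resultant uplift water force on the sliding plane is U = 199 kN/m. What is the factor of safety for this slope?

FS = 1.64

Resolving the block weight along and normal to the plane and applying the Mohr–Coulomb strength on the joint:
N' = W cosα − U − V sinα = 956·cos33.4° − 199 − 37·sin33.4° = 578.7 kN/m
Driving force T = W sinα + V cosα = 956·sin33.4° + 37·cos33.4° = 557.1 kN/m
Resisting force R = c_j·L + N'·tanφ_j = 36·14.8 + 578.7·tan33.3° = 532.8 + 380.2 = 913.0 kN/m
FS = R / T = 913.0 / 557.1 = 1.639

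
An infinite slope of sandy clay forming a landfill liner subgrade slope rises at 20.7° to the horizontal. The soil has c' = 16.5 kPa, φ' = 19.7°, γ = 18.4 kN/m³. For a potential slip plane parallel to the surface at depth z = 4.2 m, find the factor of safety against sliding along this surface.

For an infinite slope with a slip plane parallel to the surface (no pore pressure): FS = [c' + γz cos²β tanφ'] / [γz sinβ cosβ].
γz = 18.4·4.2 = 77.28 kN/m²
Numerator = 16.5 + 77.28·cos²20.7°·tan19.7° = 16.5 + 77.28·0.8751·0.3581 = 40.713 kPa
Denominator = 77.28·sin20.7°·cos20.7° = 77.28·0.3535·0.9354 = 25.553 kPa
FS = 40.713 / 25.553 = 1.593

FS = 1.59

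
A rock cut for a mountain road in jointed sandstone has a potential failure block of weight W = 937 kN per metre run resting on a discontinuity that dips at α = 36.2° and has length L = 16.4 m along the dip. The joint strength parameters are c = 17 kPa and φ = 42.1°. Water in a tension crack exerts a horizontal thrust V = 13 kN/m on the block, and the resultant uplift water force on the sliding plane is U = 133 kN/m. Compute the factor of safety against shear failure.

Resolving the block weight along and normal to the plane and applying the Mohr–Coulomb strength on the joint:
N' = W cosα − U − V sinα = 937·cos36.2° − 133 − 13·sin36.2° = 615.4 kN/m
Driving force T = W sinα + V cosα = 937·sin36.2° + 13·cos36.2° = 563.9 kN/m
Resisting force R = c·L + N'·tanφ = 17·16.4 + 615.4·tan42.1° = 278.8 + 556.1 = 834.9 kN/m
FS = R / T = 834.9 / 563.9 = 1.481

FS = 1.48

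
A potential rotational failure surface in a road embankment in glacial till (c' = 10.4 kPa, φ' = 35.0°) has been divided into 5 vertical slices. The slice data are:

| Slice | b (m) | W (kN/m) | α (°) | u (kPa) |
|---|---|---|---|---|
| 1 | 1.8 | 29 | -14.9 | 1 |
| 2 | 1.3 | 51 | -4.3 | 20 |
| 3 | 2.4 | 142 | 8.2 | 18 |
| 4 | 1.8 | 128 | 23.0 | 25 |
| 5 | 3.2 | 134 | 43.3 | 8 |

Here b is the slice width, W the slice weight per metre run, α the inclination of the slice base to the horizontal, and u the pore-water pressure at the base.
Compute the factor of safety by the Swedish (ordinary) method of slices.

FS = 2.12

Ordinary method of slices: FS = Σ[c'·Δl_i + (W_i cosα_i − u_i·Δl_i)·tanφ'] / Σ W_i sinα_i, with Δl_i = b_i / cosα_i.
Slice 1: Δl = 1.8/cos(-14.9°) = 1.863 m; N'_1 = 29·cos(-14.9°) − 1·1.863 = 26.2; c'Δl = 19.37; W sinα = -7.5
Slice 2: Δl = 1.3/cos(-4.3°) = 1.304 m; N'_2 = 51·cos(-4.3°) − 20·1.304 = 24.8; c'Δl = 13.56; W sinα = -3.8
Slice 3: Δl = 2.4/cos8.2° = 2.425 m; N'_3 = 142·cos8.2° − 18·2.425 = 96.9; c'Δl = 25.22; W sinα = 20.3
Slice 4: Δl = 1.8/cos23.0° = 1.955 m; N'_4 = 128·cos23.0° − 25·1.955 = 68.9; c'Δl = 20.34; W sinα = 50.0
Slice 5: Δl = 3.2/cos43.3° = 4.397 m; N'_5 = 134·cos43.3° − 8·4.397 = 62.3; c'Δl = 45.73; W sinα = 91.9
Σc'Δl = 124.2 kN/m; ΣN' = 279.1 kN/m; ΣW sinα = 150.9 kN/m
Resisting = 124.2 + 279.1·tan35.0° = 124.2 + 195.4 = 319.7 kN/m
FS = 319.7 / 150.9 = 2.119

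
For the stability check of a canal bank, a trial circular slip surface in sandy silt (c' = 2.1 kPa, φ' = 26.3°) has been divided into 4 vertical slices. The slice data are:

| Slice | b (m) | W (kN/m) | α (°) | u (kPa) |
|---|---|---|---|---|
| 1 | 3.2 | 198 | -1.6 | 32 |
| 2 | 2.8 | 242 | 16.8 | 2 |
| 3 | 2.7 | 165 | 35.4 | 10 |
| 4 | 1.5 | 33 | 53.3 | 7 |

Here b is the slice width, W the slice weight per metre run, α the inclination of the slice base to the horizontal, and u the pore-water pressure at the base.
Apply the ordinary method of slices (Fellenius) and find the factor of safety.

Ordinary method of slices: FS = Σ[c'·Δl_i + (W_i cosα_i − u_i·Δl_i)·tanφ'] / Σ W_i sinα_i, with Δl_i = b_i / cosα_i.
Slice 1: Δl = 3.2/cos(-1.6°) = 3.201 m; N'_1 = 198·cos(-1.6°) − 32·3.201 = 95.5; c'Δl = 6.72; W sinα = -5.5
Slice 2: Δl = 2.8/cos16.8° = 2.925 m; N'_2 = 242·cos16.8° − 2·2.925 = 225.8; c'Δl = 6.14; W sinα = 69.9
Slice 3: Δl = 2.7/cos35.4° = 3.312 m; N'_3 = 165·cos35.4° − 10·3.312 = 101.4; c'Δl = 6.96; W sinα = 95.6
Slice 4: Δl = 1.5/cos53.3° = 2.510 m; N'_4 = 33·cos53.3° − 7·2.510 = 2.2; c'Δl = 5.27; W sinα = 26.5
Σc'Δl = 25.1 kN/m; ΣN' = 424.8 kN/m; ΣW sinα = 186.5 kN/m
Resisting = 25.1 + 424.8·tan26.3° = 25.1 + 210.0 = 235.1 kN/m
FS = 235.1 / 186.5 = 1.261

FS = 1.26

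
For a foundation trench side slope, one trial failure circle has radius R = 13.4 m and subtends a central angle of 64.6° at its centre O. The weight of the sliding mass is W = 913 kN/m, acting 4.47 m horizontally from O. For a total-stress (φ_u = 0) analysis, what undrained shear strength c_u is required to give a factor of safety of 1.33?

c_u = 26.8 kPa

FS = c_u·L_a·R / (W·d), so c_u = FS·W·d / (L_a·R).
Arc length L_a = R·θ = 13.4·(64.6°·π/180) = 13.4·1.1275 = 15.11 m
c_u = 1.33·913·4.47 / (15.11·13.4) = 5427.9 / 202.45 = 26.81 kPa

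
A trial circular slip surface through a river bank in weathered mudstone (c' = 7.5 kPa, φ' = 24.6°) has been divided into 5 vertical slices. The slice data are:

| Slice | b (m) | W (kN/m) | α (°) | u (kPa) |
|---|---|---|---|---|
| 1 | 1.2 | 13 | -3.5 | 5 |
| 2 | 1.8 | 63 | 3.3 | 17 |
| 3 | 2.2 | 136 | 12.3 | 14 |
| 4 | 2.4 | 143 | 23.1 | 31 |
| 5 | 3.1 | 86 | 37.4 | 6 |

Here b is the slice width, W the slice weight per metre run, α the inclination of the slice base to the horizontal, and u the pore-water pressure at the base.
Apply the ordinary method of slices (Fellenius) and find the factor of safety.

Ordinary method of slices: FS = Σ[c'·Δl_i + (W_i cosα_i − u_i·Δl_i)·tanφ'] / Σ W_i sinα_i, with Δl_i = b_i / cosα_i.
Slice 1: Δl = 1.2/cos(-3.5°) = 1.202 m; N'_1 = 13·cos(-3.5°) − 5·1.202 = 7.0; c'Δl = 9.02; W sinα = -0.8
Slice 2: Δl = 1.8/cos3.3° = 1.803 m; N'_2 = 63·cos3.3° − 17·1.803 = 32.2; c'Δl = 13.52; W sinα = 3.6
Slice 3: Δl = 2.2/cos12.3° = 2.252 m; N'_3 = 136·cos12.3° − 14·2.252 = 101.4; c'Δl = 16.89; W sinα = 29.0
Slice 4: Δl = 2.4/cos23.1° = 2.609 m; N'_4 = 143·cos23.1° − 31·2.609 = 50.6; c'Δl = 19.57; W sinα = 56.1
Slice 5: Δl = 3.1/cos37.4° = 3.902 m; N'_5 = 86·cos37.4° − 6·3.902 = 44.9; c'Δl = 29.27; W sinα = 52.2
Σc'Δl = 88.3 kN/m; ΣN' = 236.1 kN/m; ΣW sinα = 140.1 kN/m
Resisting = 88.3 + 236.1·tan24.6° = 88.3 + 108.1 = 196.4 kN/m
FS = 196.4 / 140.1 = 1.401

FS = 1.40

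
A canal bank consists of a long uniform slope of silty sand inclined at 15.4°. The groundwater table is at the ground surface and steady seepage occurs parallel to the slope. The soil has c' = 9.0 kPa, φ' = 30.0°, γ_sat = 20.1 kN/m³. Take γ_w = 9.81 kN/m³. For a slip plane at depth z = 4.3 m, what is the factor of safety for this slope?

With seepage parallel to the slope and the water table at the surface, the effective normal stress on the slip plane uses the buoyant unit weight γ' = γ_sat − γ_w while the driving shear stress uses γ_sat:
FS = [c' + γ' z cos²β tanφ'] / [γ_sat z sinβ cosβ]
γ' = 20.1 − 9.81 = 10.29 kN/m³
Numerator = 9.0 + 10.29·4.3·cos²15.4°·tan30.0° = 9.0 + 10.29·4.3·0.9295·0.5774 = 32.745 kPa
Denominator = 20.1·4.3·sin15.4°·cos15.4° = 20.1·4.3·0.2656·0.9641 = 22.128 kPa
FS = 32.745 / 22.128 = 1.480

FS = 1.48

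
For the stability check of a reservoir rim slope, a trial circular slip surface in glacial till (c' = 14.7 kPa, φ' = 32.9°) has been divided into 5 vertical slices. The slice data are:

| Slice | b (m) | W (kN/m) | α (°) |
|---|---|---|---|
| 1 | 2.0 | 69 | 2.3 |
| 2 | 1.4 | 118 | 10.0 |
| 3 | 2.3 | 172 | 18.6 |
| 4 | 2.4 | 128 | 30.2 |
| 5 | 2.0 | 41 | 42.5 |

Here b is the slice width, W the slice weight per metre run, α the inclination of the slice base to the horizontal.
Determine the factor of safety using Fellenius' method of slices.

FS = 2.84

Ordinary method of slices: FS = Σ[c'·Δl_i + (W_i cosα_i)·tanφ'] / Σ W_i sinα_i, with Δl_i = b_i / cosα_i.
Slice 1: Δl = 2.0/cos2.3° = 2.002 m; N'_1 = 69·cos2.3° = 68.9; c'Δl = 29.42; W sinα = 2.8
Slice 2: Δl = 1.4/cos10.0° = 1.422 m; N'_2 = 118·cos10.0° = 116.2; c'Δl = 20.90; W sinα = 20.5
Slice 3: Δl = 2.3/cos18.6° = 2.427 m; N'_3 = 172·cos18.6° = 163.0; c'Δl = 35.67; W sinα = 54.9
Slice 4: Δl = 2.4/cos30.2° = 2.777 m; N'_4 = 128·cos30.2° = 110.6; c'Δl = 40.82; W sinα = 64.4
Slice 5: Δl = 2.0/cos42.5° = 2.713 m; N'_5 = 41·cos42.5° = 30.2; c'Δl = 39.88; W sinα = 27.7
Σc'Δl = 166.7 kN/m; ΣN' = 489.0 kN/m; ΣW sinα = 170.2 kN/m
Resisting = 166.7 + 489.0·tan32.9° = 166.7 + 316.4 = 483.1 kN/m
FS = 483.1 / 170.2 = 2.838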